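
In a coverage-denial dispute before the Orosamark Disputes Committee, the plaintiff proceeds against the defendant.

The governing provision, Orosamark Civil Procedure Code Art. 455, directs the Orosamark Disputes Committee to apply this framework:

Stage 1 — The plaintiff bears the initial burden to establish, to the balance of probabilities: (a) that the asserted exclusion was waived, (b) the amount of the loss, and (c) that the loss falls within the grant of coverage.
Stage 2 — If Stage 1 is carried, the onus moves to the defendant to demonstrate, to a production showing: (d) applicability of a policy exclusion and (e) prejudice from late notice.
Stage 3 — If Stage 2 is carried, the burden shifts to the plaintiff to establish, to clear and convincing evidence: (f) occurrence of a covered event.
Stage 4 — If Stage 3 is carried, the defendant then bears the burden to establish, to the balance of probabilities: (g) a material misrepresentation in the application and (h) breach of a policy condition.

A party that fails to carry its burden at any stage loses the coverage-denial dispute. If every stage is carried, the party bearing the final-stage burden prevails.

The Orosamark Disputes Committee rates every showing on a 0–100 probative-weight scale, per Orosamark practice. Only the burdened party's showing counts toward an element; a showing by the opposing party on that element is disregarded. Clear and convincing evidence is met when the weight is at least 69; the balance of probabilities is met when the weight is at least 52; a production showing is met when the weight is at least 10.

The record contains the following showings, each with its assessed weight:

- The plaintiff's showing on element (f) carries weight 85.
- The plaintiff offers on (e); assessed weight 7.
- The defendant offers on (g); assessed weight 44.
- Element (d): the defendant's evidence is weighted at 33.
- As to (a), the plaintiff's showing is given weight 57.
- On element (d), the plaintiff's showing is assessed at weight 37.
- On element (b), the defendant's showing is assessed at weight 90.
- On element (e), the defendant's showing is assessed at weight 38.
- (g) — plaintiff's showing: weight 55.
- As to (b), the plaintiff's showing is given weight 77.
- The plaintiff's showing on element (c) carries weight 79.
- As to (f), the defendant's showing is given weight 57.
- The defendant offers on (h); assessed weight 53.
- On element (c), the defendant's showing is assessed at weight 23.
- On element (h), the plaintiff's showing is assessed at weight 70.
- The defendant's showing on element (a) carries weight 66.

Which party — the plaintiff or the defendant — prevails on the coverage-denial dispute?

plaintiff

At Stage 1 the plaintiff must meet the balance of probabilities (weight is at least 52): on (a) the weight is 57 (the defendant's 66 is given no effect), ≥ 52, so (a) meets the standard; on (b) the weight is 77 (the defendant's 90 is given no effect), which does reach 52, so (b) meets the standard; on (c) the weight is 79 (the defendant's 23 is given no effect), which does reach 52, so (c) meets the standard.
  The plaintiff carries Stage 1; the defendant now bears the burden.
At Stage 2 the defendant must meet a production showing (weight is at least 10): on (d) the weight is 33 (the plaintiff's 37 is given no effect), ≥ 10, so (d) meets the standard; on (e) the weight is 38 (the plaintiff's 7 is given no effect), which does reach 10, so (e) meets the standard.
  Stage 2 is satisfied; the onus moves to the plaintiff.
At Stage 3 the plaintiff must meet clear and convincing evidence (weight is at least 69): on (f) the weight is 85 (the defendant's 57 is given no effect), ≥ 69, so (f) meets the standard.
  The plaintiff carries Stage 3; the defendant now bears the burden.
At Stage 4 the defendant must meet the balance of probabilities (weight is at least 52): on (g) the weight is 44 (the plaintiff's 55 is given no effect), < 52, so (g) does not meet the standard; on (h) the weight is 53 (the plaintiff's 70 is given no effect), ≥ 52, so (h) meets the standard.
  The defendant does not carry Stage 4.
The analysis ends at Stage 4; the plaintiff prevails.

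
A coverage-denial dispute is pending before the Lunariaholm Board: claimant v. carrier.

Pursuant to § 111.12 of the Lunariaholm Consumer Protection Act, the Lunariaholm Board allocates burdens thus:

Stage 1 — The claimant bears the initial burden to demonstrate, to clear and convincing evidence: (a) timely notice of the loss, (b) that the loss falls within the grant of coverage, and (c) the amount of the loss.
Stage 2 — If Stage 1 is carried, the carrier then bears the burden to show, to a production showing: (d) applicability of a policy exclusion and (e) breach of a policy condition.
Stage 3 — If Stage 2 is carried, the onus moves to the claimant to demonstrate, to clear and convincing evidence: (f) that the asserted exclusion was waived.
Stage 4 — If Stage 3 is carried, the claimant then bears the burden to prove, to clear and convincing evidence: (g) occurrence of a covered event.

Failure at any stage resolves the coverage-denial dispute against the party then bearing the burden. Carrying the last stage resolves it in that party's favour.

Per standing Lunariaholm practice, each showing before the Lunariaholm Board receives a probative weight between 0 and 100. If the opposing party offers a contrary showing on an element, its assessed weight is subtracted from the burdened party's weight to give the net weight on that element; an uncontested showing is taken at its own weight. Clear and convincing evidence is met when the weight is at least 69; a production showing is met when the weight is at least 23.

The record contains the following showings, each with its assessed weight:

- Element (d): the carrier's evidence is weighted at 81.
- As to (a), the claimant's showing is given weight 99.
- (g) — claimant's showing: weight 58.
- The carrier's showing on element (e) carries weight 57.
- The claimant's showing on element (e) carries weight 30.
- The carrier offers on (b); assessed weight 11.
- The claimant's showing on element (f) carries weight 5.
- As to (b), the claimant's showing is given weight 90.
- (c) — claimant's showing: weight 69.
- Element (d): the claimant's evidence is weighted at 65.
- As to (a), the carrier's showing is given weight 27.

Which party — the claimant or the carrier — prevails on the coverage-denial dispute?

Stage 1 (claimant, clear and convincing evidence, weight is at least 69): (a) net 99−27=72 ≥ 69 — meets; (b) net 90−11=79 ≥ 69 — meets; (c) 69 ≥ 69 — meets.
  Stage 1 carried; the burden shifts to the carrier.
Stage 2 (carrier, a production showing, weight is at least 23): (d) net 81−65=16 < 23 — fails; (e) net 57−30=27 ≥ 23 — meets.
  The carrier does not carry Stage 2.
The claimant prevails.

claimant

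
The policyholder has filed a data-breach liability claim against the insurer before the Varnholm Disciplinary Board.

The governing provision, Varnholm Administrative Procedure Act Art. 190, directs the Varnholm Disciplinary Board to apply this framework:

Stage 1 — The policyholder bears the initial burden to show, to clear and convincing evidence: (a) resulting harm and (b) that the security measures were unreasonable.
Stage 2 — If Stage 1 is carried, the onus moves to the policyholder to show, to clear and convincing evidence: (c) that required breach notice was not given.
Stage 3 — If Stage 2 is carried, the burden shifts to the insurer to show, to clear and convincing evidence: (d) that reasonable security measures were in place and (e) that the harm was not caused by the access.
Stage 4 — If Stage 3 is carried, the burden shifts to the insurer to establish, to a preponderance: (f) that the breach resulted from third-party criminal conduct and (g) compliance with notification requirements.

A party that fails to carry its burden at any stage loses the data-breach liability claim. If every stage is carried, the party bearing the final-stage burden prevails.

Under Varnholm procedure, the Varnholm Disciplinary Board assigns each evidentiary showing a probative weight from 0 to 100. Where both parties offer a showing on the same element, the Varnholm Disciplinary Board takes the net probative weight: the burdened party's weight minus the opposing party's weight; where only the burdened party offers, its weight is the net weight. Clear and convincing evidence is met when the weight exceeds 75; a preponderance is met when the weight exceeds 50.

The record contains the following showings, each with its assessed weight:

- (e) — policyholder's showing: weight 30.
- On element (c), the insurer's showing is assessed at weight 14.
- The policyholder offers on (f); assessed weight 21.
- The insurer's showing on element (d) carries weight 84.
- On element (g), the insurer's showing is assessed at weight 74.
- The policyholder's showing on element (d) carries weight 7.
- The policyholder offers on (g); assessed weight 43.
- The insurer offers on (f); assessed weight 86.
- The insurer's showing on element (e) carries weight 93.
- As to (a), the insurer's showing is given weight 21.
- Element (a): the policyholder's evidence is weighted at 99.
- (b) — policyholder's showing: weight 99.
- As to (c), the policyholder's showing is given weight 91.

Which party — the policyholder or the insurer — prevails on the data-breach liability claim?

policyholder

Stage 1 — burden on policyholder; standard: clear and convincing evidence (weight exceeds 75).
    (a): 99 − 21 = 78 > 75 [met]
    (b): 99 > 75 [met]
  All elements met. The policyholder retains the burden for Stage 2.
Stage 2 — burden on policyholder; standard: clear and convincing evidence (weight exceeds 75).
    (c): 91 − 14 = 77 > 75 [met]
  The policyholder carries Stage 2; the insurer now bears the burden.
Stage 3 — burden on insurer; standard: clear and convincing evidence (weight exceeds 75).
    (d): 84 − 7 = 77 > 75 [met]
    (e): 93 − 30 = 63 ≤ 75 [not met]
  Not every element is met, so the insurer fails to carry Stage 3.
The policyholder prevails.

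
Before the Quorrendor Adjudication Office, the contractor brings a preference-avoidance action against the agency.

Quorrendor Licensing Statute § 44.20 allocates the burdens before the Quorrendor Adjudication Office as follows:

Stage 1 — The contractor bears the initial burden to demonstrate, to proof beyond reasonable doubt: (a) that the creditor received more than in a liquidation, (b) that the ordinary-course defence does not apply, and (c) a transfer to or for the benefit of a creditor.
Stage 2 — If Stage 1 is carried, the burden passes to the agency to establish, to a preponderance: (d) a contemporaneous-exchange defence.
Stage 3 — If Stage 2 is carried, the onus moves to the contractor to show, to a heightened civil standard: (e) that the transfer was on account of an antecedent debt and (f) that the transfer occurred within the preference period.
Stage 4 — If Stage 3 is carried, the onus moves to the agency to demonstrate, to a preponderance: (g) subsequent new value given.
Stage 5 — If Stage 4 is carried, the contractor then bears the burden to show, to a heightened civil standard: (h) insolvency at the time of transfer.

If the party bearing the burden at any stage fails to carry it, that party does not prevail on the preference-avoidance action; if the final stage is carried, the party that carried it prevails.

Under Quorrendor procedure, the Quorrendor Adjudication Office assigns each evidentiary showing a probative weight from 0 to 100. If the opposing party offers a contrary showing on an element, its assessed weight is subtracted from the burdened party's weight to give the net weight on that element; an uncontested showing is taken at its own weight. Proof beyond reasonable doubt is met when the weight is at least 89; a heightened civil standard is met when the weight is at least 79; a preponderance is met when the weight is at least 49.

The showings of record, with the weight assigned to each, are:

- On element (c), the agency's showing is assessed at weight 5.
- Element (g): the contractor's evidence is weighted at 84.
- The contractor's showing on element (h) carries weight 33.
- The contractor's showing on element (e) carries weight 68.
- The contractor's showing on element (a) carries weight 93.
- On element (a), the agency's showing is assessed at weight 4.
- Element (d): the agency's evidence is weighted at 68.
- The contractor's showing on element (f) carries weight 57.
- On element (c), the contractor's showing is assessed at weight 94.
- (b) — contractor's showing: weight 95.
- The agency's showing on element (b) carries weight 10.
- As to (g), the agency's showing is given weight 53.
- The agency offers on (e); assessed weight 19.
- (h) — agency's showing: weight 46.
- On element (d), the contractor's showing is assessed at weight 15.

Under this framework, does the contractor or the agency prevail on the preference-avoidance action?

At Stage 1 the contractor must meet proof beyond reasonable doubt (weight is at least 89): on (a) the weight is 93 less the opposing 4 gives net 89, which does reach 89, so (a) meets the standard; on (b) the weight is 95 less the opposing 10 gives net 85, < 89, so (b) does not meet the standard; on (c) the weight is 94 less the opposing 5 gives net 89, which does reach 89, so (c) meets the standard.
  The contractor does not carry Stage 1.
The analysis ends at Stage 1; the agency prevails.

agency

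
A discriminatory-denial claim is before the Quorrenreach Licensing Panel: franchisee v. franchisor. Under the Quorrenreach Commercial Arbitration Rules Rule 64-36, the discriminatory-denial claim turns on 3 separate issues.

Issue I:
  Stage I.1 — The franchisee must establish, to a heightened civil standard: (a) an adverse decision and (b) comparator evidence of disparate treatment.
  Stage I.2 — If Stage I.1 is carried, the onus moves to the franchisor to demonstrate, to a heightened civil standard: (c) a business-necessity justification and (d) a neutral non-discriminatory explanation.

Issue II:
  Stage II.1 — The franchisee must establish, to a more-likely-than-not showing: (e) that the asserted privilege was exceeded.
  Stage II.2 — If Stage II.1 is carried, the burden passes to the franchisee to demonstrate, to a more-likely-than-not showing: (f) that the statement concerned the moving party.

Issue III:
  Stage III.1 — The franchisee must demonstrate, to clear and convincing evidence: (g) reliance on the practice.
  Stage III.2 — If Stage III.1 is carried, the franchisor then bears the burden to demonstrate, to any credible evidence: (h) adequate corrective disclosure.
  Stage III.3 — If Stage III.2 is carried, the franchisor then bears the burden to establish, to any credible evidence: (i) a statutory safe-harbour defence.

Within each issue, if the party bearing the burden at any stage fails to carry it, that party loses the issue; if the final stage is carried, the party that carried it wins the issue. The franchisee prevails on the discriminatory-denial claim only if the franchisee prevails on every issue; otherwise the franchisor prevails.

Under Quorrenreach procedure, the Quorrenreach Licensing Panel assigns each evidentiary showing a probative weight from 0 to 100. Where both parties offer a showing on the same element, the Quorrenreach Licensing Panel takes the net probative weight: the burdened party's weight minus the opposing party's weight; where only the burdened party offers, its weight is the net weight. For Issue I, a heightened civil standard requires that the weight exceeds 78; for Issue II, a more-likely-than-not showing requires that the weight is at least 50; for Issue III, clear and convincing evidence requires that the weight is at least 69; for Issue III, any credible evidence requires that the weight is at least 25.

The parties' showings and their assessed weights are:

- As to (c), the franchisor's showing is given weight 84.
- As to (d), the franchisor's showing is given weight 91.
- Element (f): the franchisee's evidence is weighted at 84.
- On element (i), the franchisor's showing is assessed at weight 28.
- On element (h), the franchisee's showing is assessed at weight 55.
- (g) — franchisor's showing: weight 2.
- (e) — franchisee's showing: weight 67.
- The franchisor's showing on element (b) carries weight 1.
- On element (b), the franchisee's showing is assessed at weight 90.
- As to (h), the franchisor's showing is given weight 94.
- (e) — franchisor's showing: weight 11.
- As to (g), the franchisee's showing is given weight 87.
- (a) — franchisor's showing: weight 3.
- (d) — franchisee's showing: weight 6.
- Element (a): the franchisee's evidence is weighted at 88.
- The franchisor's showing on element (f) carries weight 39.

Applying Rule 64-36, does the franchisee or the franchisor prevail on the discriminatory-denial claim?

franchisor

— Issue I —
Stage I.1 — burden on franchisee; standard: a heightened civil standard (weight exceeds 78).
    (a): 88 − 3 = 85 > 78 [met]
    (b): 90 − 1 = 89 > 78 [met]
  Stage I.1 is satisfied; the onus moves to the franchisor.
Stage I.2 — burden on franchisor; standard: a heightened civil standard (weight exceeds 78).
    (c): 84 > 78 [met]
    (d): 91 − 6 = 85 > 78 [met]
  All elements met at the final stage.
Every stage carried; the franchisor prevails on this issue.
— Issue II —
Stage II.1 — burden on franchisee; standard: a more-likely-than-not showing (weight is at least 50).
    (e): 67 − 11 = 56 ≥ 50 [met]
  All elements met. The franchisee retains the burden for Stage II.2.
Stage II.2 — burden on franchisee; standard: a more-likely-than-not showing (weight is at least 50).
    (f): 84 − 39 = 45 < 50 [not met]
  The franchisee does not carry Stage II.2.
So the franchisor prevails on this issue.
— Issue III —
Stage III.1 — burden on franchisee; standard: clear and convincing evidence (weight is at least 69).
    (g): 87 − 2 = 85 ≥ 69 [met]
  Stage III.1 carried; the burden shifts to the franchisor.
Stage III.2 — burden on franchisor; standard: any credible evidence (weight is at least 25).
    (h): 94 − 55 = 39 ≥ 25 [met]
  Stage III.2 carried; the burden remains with the franchisor.
Stage III.3 — burden on franchisor; standard: any credible evidence (weight is at least 25).
    (i): 28 ≥ 25 [met]
  Stage III.3 carried; the final stage is satisfied.
All stages carried — the franchisor prevails on this issue.
Per-issue: Issue I → franchisor; Issue II → franchisor; Issue III → franchisor. The franchisee must prevail on every issue; overall, the franchisor prevails.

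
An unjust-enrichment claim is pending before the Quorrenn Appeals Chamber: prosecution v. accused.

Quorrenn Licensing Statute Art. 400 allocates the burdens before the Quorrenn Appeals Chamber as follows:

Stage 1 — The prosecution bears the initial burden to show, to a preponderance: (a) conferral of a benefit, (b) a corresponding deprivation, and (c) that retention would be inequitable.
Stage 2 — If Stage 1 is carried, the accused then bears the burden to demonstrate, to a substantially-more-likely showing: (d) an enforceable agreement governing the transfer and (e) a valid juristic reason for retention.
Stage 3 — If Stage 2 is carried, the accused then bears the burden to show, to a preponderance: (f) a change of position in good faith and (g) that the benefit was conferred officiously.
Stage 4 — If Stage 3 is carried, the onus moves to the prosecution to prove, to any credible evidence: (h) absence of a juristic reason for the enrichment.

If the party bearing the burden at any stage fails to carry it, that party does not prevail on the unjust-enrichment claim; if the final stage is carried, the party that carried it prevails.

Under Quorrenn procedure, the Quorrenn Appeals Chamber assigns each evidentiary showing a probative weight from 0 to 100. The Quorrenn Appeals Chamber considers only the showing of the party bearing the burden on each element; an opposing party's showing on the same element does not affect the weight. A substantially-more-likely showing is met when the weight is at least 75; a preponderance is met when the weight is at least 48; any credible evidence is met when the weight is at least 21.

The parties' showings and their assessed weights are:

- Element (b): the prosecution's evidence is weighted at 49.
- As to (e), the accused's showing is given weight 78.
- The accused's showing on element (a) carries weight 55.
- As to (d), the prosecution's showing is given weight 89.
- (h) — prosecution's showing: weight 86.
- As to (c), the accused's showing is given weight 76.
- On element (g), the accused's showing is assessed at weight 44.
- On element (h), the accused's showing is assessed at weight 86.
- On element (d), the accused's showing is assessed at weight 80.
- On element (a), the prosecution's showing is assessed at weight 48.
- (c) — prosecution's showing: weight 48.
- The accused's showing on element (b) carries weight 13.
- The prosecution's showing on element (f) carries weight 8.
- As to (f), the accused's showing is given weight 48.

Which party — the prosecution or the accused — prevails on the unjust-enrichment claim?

Stage 1 (prosecution, a preponderance, weight is at least 48): (a) 48 (accused's 55 disregarded) ≥ 48 — meets; (b) 49 (accused's 13 disregarded) ≥ 48 — meets; (c) 48 (accused's 76 disregarded) ≥ 48 — meets.
  Stage 1 carried; the burden shifts to the accused.
Stage 2 (accused, a substantially-more-likely showing, weight is at least 75): (d) 80 (prosecution's 89 disregarded) ≥ 75 — meets; (e) 78 ≥ 75 — meets.
  All elements met. The accused retains the burden for Stage 3.
Stage 3 (accused, a preponderance, weight is at least 48): (f) 48 (prosecution's 8 disregarded) ≥ 48 — meets; (g) 44 < 48 — fails.
  Stage 3 not carried; the accused fails its burden.
The prosecution prevails.

prosecution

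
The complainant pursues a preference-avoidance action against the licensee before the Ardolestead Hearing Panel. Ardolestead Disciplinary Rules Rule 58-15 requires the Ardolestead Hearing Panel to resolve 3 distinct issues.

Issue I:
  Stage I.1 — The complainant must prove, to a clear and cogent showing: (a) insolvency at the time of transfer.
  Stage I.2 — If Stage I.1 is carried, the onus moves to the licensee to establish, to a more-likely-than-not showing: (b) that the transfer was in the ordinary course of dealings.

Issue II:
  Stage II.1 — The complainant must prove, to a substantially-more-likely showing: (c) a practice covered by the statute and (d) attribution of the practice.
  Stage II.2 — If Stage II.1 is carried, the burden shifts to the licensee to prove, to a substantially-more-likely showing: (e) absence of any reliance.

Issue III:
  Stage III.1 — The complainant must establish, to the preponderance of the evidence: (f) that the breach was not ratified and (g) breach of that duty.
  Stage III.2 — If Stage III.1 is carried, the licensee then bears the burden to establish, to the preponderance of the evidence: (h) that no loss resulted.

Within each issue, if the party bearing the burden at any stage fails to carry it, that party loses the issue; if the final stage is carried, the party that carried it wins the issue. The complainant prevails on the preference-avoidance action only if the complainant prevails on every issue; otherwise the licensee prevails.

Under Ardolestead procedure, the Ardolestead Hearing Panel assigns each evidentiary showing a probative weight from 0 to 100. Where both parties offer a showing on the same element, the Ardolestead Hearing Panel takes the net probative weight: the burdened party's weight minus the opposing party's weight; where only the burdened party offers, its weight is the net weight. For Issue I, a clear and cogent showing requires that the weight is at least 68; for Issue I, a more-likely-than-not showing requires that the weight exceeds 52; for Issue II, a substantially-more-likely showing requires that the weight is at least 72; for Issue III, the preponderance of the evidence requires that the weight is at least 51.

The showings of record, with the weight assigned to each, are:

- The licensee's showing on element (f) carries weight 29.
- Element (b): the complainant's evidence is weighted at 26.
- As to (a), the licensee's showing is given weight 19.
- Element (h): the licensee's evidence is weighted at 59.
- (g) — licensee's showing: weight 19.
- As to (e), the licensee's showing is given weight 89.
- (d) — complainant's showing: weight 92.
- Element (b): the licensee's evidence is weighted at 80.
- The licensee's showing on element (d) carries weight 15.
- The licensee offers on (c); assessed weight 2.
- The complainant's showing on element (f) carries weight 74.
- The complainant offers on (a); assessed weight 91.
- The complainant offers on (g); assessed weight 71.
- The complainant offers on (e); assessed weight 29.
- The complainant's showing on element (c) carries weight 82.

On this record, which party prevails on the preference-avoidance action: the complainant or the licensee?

— Issue I —
Stage I.1 (complainant, a clear and cogent showing, weight is at least 68): (a) net 91−19=72 ≥ 68 — meets.
  The complainant carries Stage I.1; the licensee now bears the burden.
Stage I.2 (licensee, a more-likely-than-not showing, weight exceeds 52): (b) net 80−26=54 > 52 — meets.
  All elements met at the final stage.
With every stage satisfied, the licensee prevails on this issue.
— Issue II —
At Stage II.1 the complainant must meet a substantially-more-likely showing (weight is at least 72): on (c) the weight is 82 less the opposing 2 gives net 80, which does reach 72, so (c) meets the standard; on (d) the weight is 92 less the opposing 15 gives net 77, which does reach 72, so (d) meets the standard.
  All elements met. The burden passes to the licensee.
At Stage II.2 the licensee must meet a substantially-more-likely showing (weight is at least 72): on (e) the weight is 89 less the opposing 29 gives net 60, < 72, so (e) does not meet the standard.
  Stage II.2 not carried; the licensee fails its burden.
So the complainant prevails on this issue.
— Issue III —
At Stage III.1 the complainant must meet the preponderance of the evidence (weight is at least 51): on (f) the weight is 74 less the opposing 29 gives net 45, < 51, so (f) does not meet the standard; on (g) the weight is 71 less the opposing 19 gives net 52, which does reach 51, so (g) meets the standard.
  The complainant does not carry Stage III.1.
So the licensee prevails on this issue.
Per-issue: Issue I → licensee; Issue II → complainant; Issue III → licensee. The complainant must prevail on every issue; overall, the licensee prevails.

licensee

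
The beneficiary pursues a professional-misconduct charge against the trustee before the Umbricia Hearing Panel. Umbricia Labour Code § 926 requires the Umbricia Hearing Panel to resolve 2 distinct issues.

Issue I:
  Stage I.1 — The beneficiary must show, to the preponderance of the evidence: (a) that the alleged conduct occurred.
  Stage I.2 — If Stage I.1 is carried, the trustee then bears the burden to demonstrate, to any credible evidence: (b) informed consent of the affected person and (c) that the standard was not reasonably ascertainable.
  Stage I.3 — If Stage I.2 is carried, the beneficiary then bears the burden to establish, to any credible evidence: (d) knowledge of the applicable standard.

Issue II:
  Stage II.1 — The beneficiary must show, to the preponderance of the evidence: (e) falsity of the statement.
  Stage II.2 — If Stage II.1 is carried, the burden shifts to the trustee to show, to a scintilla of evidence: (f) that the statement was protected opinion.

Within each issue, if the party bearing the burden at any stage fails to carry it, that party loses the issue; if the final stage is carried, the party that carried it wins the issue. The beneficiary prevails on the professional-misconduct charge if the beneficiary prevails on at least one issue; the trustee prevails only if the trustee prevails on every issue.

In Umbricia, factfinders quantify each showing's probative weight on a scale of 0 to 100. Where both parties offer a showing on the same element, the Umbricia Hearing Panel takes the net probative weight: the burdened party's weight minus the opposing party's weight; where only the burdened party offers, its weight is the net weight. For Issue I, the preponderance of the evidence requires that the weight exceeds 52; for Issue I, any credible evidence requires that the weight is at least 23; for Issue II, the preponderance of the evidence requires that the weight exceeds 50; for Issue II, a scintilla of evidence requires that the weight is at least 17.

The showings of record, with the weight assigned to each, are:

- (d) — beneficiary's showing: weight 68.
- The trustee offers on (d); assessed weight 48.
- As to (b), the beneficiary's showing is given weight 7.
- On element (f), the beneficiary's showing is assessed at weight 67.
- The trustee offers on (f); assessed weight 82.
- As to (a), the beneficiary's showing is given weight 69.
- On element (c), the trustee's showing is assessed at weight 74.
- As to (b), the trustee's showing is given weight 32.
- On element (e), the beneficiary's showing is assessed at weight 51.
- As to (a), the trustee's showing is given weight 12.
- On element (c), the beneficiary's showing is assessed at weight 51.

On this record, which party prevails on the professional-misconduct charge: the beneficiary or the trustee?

beneficiary

— Issue I —
At Stage I.1 the beneficiary must meet the preponderance of the evidence (weight exceeds 52): on (a) the weight is 69 less the opposing 12 gives net 57, which does exceed 52, so (a) meets the standard.
  All elements met. The burden passes to the trustee.
At Stage I.2 the trustee must meet any credible evidence (weight is at least 23): on (b) the weight is 32 less the opposing 7 gives net 25, ≥ 23, so (b) meets the standard; on (c) the weight is 74 less the opposing 51 gives net 23, ≥ 23, so (c) meets the standard.
  All elements met. The burden passes to the beneficiary.
At Stage I.3 the beneficiary must meet any credible evidence (weight is at least 23): on (d) the weight is 68 less the opposing 48 gives net 20, which does not reach 23, so (d) does not meet the standard.
  Stage I.3 not carried; the beneficiary fails its burden.
The analysis ends at Stage I.3; the trustee prevails on this issue.
— Issue II —
Stage II.1 (beneficiary, the preponderance of the evidence, weight exceeds 50): (e) 51 > 50 — meets.
  Stage II.1 is satisfied; the onus moves to the trustee.
Stage II.2 (trustee, a scintilla of evidence, weight is at least 17): (f) net 82−67=15 < 17 — fails.
  The trustee does not carry Stage II.2.
The analysis ends at Stage II.2; the beneficiary prevails on this issue.
Per-issue: Issue I → trustee; Issue II → beneficiary. The beneficiary must prevail on at least one issue; overall, the beneficiary prevails.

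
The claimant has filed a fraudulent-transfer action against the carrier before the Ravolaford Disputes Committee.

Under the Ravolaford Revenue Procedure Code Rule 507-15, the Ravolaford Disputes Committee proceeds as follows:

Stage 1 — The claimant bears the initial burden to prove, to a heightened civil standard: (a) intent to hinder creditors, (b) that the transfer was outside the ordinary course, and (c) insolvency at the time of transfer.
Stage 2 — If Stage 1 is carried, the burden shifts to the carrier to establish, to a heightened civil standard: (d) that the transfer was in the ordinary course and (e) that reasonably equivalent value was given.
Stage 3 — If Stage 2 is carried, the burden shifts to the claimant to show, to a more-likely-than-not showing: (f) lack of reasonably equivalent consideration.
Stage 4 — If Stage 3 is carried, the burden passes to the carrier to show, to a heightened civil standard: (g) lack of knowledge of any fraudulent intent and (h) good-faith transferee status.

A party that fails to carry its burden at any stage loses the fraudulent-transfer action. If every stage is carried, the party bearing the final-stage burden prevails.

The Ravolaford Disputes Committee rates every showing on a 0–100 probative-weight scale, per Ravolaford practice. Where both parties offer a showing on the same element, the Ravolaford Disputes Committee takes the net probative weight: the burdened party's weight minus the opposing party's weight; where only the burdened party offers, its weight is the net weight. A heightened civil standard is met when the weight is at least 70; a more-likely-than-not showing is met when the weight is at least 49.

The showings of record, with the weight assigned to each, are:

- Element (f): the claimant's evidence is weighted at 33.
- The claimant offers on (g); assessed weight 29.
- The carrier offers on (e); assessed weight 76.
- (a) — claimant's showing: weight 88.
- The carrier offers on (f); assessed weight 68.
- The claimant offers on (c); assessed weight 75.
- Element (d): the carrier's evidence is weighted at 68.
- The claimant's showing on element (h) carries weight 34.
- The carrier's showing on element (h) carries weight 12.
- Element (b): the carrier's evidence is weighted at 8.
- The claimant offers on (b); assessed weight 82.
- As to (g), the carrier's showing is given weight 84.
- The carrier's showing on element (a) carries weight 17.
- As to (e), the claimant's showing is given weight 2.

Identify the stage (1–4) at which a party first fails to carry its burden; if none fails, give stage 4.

At Stage 1 the claimant must meet a heightened civil standard (weight is at least 70): on (a) the weight is 88 less the opposing 17 gives net 71, which does reach 70, so (a) meets the standard; on (b) the weight is 82 less the opposing 8 gives net 74, which does reach 70, so (b) meets the standard; on (c) the weight is 75, ≥ 70, so (c) meets the standard.
  Stage 1 is satisfied; the onus moves to the carrier.
At Stage 2 the carrier must meet a heightened civil standard (weight is at least 70): on (d) the weight is 68, < 70, so (d) does not meet the standard; on (e) the weight is 76 less the opposing 2 gives net 74, ≥ 70, so (e) meets the standard.
  Stage 2 not carried; the carrier fails its burden.
The claimant prevails.

stage 2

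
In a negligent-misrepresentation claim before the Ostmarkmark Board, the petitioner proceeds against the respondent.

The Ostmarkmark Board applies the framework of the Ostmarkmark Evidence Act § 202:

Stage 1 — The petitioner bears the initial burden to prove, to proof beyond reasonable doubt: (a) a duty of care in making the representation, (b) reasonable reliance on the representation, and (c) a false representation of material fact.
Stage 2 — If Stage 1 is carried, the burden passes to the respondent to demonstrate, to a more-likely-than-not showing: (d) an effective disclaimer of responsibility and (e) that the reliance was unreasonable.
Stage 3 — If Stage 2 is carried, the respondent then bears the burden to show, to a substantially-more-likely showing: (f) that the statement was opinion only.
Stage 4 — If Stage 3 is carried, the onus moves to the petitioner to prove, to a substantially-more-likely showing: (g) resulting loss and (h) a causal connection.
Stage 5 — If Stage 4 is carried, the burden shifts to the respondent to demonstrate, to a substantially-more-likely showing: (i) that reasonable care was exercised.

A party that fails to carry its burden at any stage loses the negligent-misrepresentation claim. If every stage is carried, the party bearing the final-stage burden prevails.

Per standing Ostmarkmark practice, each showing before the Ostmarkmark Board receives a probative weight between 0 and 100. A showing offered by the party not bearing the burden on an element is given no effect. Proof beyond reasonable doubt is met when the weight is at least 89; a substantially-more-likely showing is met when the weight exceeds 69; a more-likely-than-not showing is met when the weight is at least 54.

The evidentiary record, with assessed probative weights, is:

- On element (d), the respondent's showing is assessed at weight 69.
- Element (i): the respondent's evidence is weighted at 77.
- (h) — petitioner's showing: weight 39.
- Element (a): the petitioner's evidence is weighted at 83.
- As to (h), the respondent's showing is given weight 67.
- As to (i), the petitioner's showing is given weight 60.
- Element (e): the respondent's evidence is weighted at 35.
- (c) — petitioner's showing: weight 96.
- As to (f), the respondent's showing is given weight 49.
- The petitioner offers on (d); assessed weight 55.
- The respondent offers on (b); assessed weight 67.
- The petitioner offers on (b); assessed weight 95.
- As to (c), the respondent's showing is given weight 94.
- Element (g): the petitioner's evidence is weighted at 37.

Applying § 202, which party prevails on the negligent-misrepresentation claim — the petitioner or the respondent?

respondent

Stage 1 (petitioner, proof beyond reasonable doubt, weight is at least 89): (a) 83 < 89 — fails; (b) 95 (respondent's 67 disregarded) ≥ 89 — meets; (c) 96 (respondent's 94 disregarded) ≥ 89 — meets.
  Not every element is met, so the petitioner fails to carry Stage 1.
The respondent prevails.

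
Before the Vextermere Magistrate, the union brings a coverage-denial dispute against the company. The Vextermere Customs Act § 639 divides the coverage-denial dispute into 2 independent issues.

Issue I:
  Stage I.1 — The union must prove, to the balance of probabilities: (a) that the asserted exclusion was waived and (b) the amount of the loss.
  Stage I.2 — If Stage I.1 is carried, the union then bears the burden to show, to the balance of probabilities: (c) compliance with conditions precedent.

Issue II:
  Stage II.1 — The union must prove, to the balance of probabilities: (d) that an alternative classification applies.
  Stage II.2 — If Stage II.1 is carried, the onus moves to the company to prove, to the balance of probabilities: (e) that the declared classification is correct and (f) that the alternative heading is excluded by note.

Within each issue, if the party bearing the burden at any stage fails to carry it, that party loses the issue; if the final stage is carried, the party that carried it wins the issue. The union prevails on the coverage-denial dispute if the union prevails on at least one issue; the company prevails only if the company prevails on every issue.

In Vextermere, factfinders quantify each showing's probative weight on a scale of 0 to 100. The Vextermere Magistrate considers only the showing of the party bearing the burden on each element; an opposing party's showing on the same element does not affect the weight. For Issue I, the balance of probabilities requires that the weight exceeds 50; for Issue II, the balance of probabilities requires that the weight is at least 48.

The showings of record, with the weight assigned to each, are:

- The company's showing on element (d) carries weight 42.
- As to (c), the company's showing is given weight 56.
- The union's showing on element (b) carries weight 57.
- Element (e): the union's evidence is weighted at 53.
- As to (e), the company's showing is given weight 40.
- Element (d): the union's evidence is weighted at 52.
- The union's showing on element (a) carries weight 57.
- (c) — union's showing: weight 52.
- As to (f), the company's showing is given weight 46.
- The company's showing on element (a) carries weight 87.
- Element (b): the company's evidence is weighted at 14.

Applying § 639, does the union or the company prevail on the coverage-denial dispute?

— Issue I —
At Stage I.1 the union must meet the balance of probabilities (weight exceeds 50): on (a) the weight is 57 (the company's 87 is given no effect), which does exceed 50, so (a) meets the standard; on (b) the weight is 57 (the company's 14 is given no effect), > 50, so (b) meets the standard.
  Stage I.1 carried; the burden remains with the union.
At Stage I.2 the union must meet the balance of probabilities (weight exceeds 50): on (c) the weight is 52 (the company's 56 is given no effect), which does exceed 50, so (c) meets the standard.
  Stage I.2 carried; the final stage is satisfied.
Every stage carried; the union prevails on this issue.
— Issue II —
Stage II.1 — burden on union; standard: the balance of probabilities (weight is at least 48).
    (d): 52 (company's 42 disregarded) ≥ 48 [met]
  The union carries Stage II.1; the company now bears the burden.
Stage II.2 — burden on company; standard: the balance of probabilities (weight is at least 48).
    (e): 40 (union's 53 disregarded) < 48 [not met]
    (f): 46 < 48 [not met]
  Not every element is met, so the company fails to carry Stage II.2.
The union prevails on this issue.
Per-issue: Issue I → union; Issue II → union. The union must prevail on at least one issue; overall, the union prevails.

union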